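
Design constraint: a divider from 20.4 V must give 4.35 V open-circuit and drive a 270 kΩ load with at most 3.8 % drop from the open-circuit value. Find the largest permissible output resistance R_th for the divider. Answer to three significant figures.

Loading drop = R_th/(R_th + R_L) ≤ 0.0380, so R_th ≤ R_L · ε/(1−ε) = 270 kΩ × 0.0380/0.9620 = 10.7 kΩ.
(Any R1, R2 with R2/(R1+R2) = 0.213 and R1‖R2 ≤ 10.7 kΩ will meet the spec.)

R_th ≤ 10.7 kΩ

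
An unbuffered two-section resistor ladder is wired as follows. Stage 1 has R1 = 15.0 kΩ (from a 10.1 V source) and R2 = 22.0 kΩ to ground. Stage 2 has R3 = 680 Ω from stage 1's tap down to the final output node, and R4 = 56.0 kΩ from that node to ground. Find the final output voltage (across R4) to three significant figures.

V_out ≈ 5.13 V

Stage 2 presents R3+R4 = 56680 Ω as a load on stage 1's tap.
Stage 1's lower leg becomes R2‖(R3+R4) = 15850 Ω, so V_mid = 10.1 × 15850/30850 = 5.189 V.
Stage 2 is itself unloaded: V_out = V_mid × R4/(R3+R4) = 5.189 × 56000/56680 = 5.13 V.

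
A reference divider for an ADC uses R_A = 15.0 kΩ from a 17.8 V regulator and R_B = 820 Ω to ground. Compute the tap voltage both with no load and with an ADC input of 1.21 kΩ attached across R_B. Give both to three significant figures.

Unloaded: 0.923 V; loaded: 0.562 V

Open-circuit: V = 17.8 × 820/(15000 + 820) = 0.923 V.
With the load, R_B becomes R_B‖R_L = 488.8 Ω, so V = 17.8 × 488.8/15490 = 0.562 V.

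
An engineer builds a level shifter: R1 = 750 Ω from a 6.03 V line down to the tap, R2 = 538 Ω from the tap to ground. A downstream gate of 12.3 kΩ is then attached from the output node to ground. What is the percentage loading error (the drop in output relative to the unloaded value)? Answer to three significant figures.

2.48 %

The divider's output (Thévenin) resistance is R1‖R2 = 313.3 Ω.
Fractional drop under load = R_th/(R_th + R_L) = 313.3 / (313.3 + 12300) = 0.02484.
So the output falls by 2.48 %.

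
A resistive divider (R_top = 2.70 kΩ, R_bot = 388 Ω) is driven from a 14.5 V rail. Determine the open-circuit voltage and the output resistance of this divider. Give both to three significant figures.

V_th = 1.82 V, R_th = 339 Ω

V_th is the open-circuit tap voltage: 14.5 × 388/(2700 + 388) = 1.82 V.
With the supply zeroed, R_top and R_bot appear in parallel from the tap: R_th = R_top‖R_bot = (2700 × 388)/3088 = 339 Ω.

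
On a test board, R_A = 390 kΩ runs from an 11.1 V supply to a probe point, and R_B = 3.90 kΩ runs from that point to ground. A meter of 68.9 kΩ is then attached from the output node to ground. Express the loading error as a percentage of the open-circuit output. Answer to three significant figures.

The divider's output (Thévenin) resistance is R_A‖R_B = 3.861 kΩ.
Fractional drop under load = R_th/(R_th + R_L) = 3.861 / (3.861 + 68.9) = 0.05307.
So the output falls by 5.31 %.

5.31 %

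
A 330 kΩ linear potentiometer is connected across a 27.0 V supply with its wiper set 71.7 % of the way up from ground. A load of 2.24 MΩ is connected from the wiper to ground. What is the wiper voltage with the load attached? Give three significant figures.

V ≈ 18.8 V

The wiper splits the pot into (1−α)R = 93.39 kΩ above and αR = 236.6 kΩ below.
Lower section ‖ load = 214.0 kΩ.
V_wiper = 27.0 × 214.0/(93.39 + 214.0) = 18.8 V.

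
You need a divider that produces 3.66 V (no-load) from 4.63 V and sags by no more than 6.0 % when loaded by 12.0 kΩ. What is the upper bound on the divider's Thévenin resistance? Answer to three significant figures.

Loading drop = R_th/(R_th + R_L) ≤ 0.0600, so R_th ≤ R_L · ε/(1−ε) = 12.0 kΩ × 0.0600/0.9400 = 766 Ω.

R_th ≤ 766 Ω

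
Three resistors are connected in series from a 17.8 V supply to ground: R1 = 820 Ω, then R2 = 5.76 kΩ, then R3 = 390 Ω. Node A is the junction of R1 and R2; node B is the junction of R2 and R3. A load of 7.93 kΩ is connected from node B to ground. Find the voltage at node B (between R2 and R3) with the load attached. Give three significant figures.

V ≈ 0.952 V

At node B, R3 is in parallel with the load: R3‖R_L = 371.7 Ω.
Below node A the resistance is R2 + (R3‖R_L) = 6132 Ω, so V_A = 17.8 × 6132/6952 = 15.70 V.
Then V_B = V_A × (R3‖R_L)/(R2 + R3‖R_L) = 15.70 × 371.7/6132 = 0.952 V.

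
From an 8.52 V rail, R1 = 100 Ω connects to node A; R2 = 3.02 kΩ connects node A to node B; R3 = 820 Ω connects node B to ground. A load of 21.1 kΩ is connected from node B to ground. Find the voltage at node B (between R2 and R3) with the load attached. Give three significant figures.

V ≈ 1.72 V

At node B, R3 is in parallel with the load: R3‖R_L = 789.3 Ω.
Below node A the resistance is R2 + (R3‖R_L) = 3809 Ω, so V_A = 8.52 × 3809/3909 = 8.302 V.
Then V_B = V_A × (R3‖R_L)/(R2 + R3‖R_L) = 8.302 × 789.3/3809 = 1.72 V.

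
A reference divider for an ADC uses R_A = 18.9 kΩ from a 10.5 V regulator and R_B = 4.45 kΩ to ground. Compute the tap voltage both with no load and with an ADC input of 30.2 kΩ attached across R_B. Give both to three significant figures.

Unloaded: 2.00 V; loaded: 1.79 V

Open-circuit: V = 10.5 × 4.45/(18.9 + 4.45) = 2.00 V.
With the load, R_B becomes R_B‖R_L = 3.878 kΩ, so V = 10.5 × 3.878/22.78 = 1.79 V.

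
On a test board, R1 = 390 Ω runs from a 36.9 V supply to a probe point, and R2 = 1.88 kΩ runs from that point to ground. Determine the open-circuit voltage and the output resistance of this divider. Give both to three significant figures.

V_th = 30.6 V, R_th = 323 Ω

V_th is the open-circuit tap voltage: 36.9 × 1880/(390 + 1880) = 30.6 V.
With the supply zeroed, R1 and R2 appear in parallel from the tap: R_th = R1‖R2 = (390 × 1880)/2270 = 323 Ω.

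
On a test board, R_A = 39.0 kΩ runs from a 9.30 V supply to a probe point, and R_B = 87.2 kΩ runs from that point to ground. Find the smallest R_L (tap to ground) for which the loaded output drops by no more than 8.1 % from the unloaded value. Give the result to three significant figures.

Output resistance R_th = R_A‖R_B = (39.0 × 87.2)/126.2 = 26.95 kΩ.
The fractional drop is R_th/(R_th + R_L); requiring this ≤ 0.0810 gives R_L ≥ R_th(1/0.0810 − 1) = 26.95 × 11.35 = 306 kΩ.

R_L(min) ≈ 306 kΩ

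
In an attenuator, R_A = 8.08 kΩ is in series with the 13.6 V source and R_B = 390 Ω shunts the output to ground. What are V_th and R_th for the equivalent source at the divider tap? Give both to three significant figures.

V_th is the open-circuit tap voltage: 13.6 × 390/(8080 + 390) = 0.626 V.
With the supply zeroed, R_A and R_B appear in parallel from the tap: R_th = R_A‖R_B = (8080 × 390)/8470 = 372 Ω.

V_th = 0.626 V, R_th = 372 Ω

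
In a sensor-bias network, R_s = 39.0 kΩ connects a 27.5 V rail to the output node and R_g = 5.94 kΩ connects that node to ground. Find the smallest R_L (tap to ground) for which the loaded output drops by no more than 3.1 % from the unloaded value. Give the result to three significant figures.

Output resistance R_th = R_s‖R_g = (39.0 × 5.94)/44.94 = 5.155 kΩ.
The fractional drop is R_th/(R_th + R_L); requiring this ≤ 0.0310 gives R_L ≥ R_th(1/0.0310 − 1) = 5.155 × 31.26 = 161 kΩ.

R_L(min) ≈ 161 kΩ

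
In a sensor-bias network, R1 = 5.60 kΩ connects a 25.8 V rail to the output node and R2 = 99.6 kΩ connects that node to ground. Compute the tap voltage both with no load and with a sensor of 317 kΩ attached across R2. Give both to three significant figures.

Open-circuit: V = 25.8 × 99.6/(5.60 + 99.6) = 24.4 V.
With the load, R2 becomes R2‖R_L = 75.79 kΩ, so V = 25.8 × 75.79/81.39 = 24.0 V.

Unloaded: 24.4 V; loaded: 24.0 V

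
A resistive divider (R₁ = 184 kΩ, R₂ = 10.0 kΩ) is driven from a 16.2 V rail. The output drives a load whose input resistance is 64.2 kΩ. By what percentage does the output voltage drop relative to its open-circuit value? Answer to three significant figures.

Unloaded V = 16.2 × 10.0/194.0 = 0.83505 V.
Loaded: R₂‖R_L = 8.652 kΩ, giving V = 16.2 × 8.652/192.7 = 0.72757 V.
Drop = (0.83505 − 0.72757) / 0.83505 = 12.9 %.

12.9 %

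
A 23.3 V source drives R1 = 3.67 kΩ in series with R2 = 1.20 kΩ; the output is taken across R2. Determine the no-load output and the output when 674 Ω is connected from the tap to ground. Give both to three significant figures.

Unloaded: 5.74 V; loaded: 2.45 V

Open-circuit: V = 23.3 × 1200/(3670 + 1200) = 5.74 V.
With the load, R2 becomes R2‖R_L = 431.6 Ω, so V = 23.3 × 431.6/4102 = 2.45 V.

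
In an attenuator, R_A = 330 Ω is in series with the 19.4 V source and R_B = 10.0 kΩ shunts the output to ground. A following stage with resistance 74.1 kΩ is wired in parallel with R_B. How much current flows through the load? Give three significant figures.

R_B‖R_L = 8811 Ω; V_out = 19.4 × 8811/9141 = 18.70 V.
I_L = V_out / R_L = 18.70 / 74.1 kΩ = 0.252 mA.

I_L ≈ 0.252 mA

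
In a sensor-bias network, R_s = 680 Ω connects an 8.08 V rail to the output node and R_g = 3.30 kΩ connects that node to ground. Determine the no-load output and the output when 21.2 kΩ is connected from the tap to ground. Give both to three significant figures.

Unloaded: 6.70 V; loaded: 6.53 V

Open-circuit: V = 8.08 × 3300/(680 + 3300) = 6.70 V.
With the load, R_g becomes R_g‖R_L = 2856 Ω, so V = 8.08 × 2856/3536 = 6.53 V.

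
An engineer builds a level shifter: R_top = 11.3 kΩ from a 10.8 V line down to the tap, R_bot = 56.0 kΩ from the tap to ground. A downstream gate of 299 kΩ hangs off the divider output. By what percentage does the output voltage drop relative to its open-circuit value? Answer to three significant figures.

The divider's output (Thévenin) resistance is R_top‖R_bot = 9.403 kΩ.
Fractional drop under load = R_th/(R_th + R_L) = 9.403 / (9.403 + 299) = 0.03049.
So the output falls by 3.05 %.

3.05 %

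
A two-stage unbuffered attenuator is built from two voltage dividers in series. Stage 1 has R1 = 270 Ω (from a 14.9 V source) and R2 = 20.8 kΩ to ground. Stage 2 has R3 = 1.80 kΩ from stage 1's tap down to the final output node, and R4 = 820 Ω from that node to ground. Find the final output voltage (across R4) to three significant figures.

Stage 2 presents R3+R4 = 2620 Ω as a load on stage 1's tap.
Stage 1's lower leg becomes R2‖(R3+R4) = 2327 Ω, so V_mid = 14.9 × 2327/2597 = 13.35 V.
Stage 2 is itself unloaded: V_out = V_mid × R4/(R3+R4) = 13.35 × 820/2620 = 4.18 V.

V_out ≈ 4.18 V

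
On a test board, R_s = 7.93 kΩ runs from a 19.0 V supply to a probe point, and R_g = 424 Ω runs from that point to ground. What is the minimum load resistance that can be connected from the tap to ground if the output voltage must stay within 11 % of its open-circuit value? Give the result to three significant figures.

R_L(min) ≈ 3.26 kΩ

Output resistance R_th = R_s‖R_g = (7930 × 424)/8354 = 402.5 Ω.
The fractional drop is R_th/(R_th + R_L); requiring this ≤ 0.110 gives R_L ≥ R_th(1/0.110 − 1) = 402.5 × 8.091 = 3.26 kΩ.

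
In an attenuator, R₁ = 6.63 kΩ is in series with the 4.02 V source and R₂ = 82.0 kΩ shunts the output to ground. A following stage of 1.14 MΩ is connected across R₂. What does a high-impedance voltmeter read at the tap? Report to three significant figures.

The load sits in parallel with R₂: R₂‖R_L = (82.0 × 1140) / (82.0 + 1140) = 76.50 kΩ.
V_out = 4.02 × 76.50 / (6.63 + 76.50) = 4.02 × 76.50/83.13 = 3.70 V.

V_out ≈ 3.70 V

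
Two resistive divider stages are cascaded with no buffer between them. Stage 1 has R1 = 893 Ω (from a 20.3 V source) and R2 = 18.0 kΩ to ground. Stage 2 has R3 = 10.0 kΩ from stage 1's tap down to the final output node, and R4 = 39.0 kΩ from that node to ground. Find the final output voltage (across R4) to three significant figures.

Stage 2 presents R3+R4 = 49000 Ω as a load on stage 1's tap.
Stage 1's lower leg becomes R2‖(R3+R4) = 13160 Ω, so V_mid = 20.3 × 13160/14060 = 19.01 V.
Stage 2 is itself unloaded: V_out = V_mid × R4/(R3+R4) = 19.01 × 39000/49000 = 15.1 V.

V_out ≈ 15.1 V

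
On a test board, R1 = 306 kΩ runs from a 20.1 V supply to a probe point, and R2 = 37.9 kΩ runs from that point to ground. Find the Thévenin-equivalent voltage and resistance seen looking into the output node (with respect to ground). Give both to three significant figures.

V_th = 2.22 V, R_th = 33.7 kΩ

V_th is the open-circuit tap voltage: 20.1 × 37.9/(306 + 37.9) = 2.22 V.
With the supply zeroed, R1 and R2 appear in parallel from the tap: R_th = R1‖R2 = (306 × 37.9)/343.9 = 33.7 kΩ.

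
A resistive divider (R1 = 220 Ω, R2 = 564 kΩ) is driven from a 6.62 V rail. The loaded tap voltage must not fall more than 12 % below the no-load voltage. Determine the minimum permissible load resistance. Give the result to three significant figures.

R_L(min) ≈ 1.61 kΩ

Output resistance R_th = R1‖R2 = (220 × 564000)/564200 = 219.9 Ω.
The fractional drop is R_th/(R_th + R_L); requiring this ≤ 0.120 gives R_L ≥ R_th(1/0.120 − 1) = 219.9 × 7.333 = 1.61 kΩ.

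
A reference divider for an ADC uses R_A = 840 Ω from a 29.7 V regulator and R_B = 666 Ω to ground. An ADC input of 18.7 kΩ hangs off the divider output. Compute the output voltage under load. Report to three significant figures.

V_out ≈ 12.9 V

The load sits in parallel with R_B: R_B‖R_L = (666 × 18700) / (666 + 18700) = 643.1 Ω.
V_out = 29.7 × 643.1 / (840 + 643.1) = 29.7 × 643.1/1483 = 12.9 V.
(Unloaded it would have been 13.1 V.)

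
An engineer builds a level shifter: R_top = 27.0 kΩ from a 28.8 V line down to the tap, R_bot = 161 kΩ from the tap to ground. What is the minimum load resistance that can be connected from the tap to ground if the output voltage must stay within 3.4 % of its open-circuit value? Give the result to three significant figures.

R_L(min) ≈ 657 kΩ

Output resistance R_th = R_top‖R_bot = (27.0 × 161)/188.0 = 23.12 kΩ.
The fractional drop is R_th/(R_th + R_L); requiring this ≤ 0.0340 gives R_L ≥ R_th(1/0.0340 − 1) = 23.12 × 28.41 = 657 kΩ.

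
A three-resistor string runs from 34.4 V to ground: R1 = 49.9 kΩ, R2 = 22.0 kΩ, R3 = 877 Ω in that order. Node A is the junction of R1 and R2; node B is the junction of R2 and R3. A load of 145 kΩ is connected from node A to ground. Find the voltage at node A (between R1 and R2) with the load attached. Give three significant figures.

Below node A the series string R2+R3 = 22880 Ω sits in parallel with the 145000 Ω load: 19760 Ω.
V_A = 34.4 × 19760/(49900 + 19760) = 9.76 V.

V ≈ 9.76 V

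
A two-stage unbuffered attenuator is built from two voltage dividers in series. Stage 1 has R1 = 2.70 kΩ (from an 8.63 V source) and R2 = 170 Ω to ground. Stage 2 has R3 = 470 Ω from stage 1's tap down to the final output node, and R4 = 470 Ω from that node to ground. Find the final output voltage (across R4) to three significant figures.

Stage 2 presents R3+R4 = 940.0 Ω as a load on stage 1's tap.
Stage 1's lower leg becomes R2‖(R3+R4) = 144.0 Ω, so V_mid = 8.63 × 144.0/2844 = 0.4369 V.
Stage 2 is itself unloaded: V_out = V_mid × R4/(R3+R4) = 0.4369 × 470/940.0 = 0.218 V.

V_out ≈ 0.218 V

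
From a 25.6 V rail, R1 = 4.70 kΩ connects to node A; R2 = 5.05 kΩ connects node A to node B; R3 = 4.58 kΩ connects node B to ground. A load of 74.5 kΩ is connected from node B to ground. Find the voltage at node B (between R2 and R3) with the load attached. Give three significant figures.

V ≈ 7.85 V

At node B, R3 is in parallel with the load: R3‖R_L = 4.315 kΩ.
Below node A the resistance is R2 + (R3‖R_L) = 9.365 kΩ, so V_A = 25.6 × 9.365/14.06 = 17.05 V.
Then V_B = V_A × (R3‖R_L)/(R2 + R3‖R_L) = 17.05 × 4.315/9.365 = 7.85 V.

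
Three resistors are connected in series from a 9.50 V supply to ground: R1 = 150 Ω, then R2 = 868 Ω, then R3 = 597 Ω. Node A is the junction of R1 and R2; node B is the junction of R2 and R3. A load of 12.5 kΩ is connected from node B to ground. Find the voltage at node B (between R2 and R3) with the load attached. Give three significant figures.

V ≈ 3.41 V

At node B, R3 is in parallel with the load: R3‖R_L = 569.8 Ω.
Below node A the resistance is R2 + (R3‖R_L) = 1438 Ω, so V_A = 9.50 × 1438/1588 = 8.603 V.
Then V_B = V_A × (R3‖R_L)/(R2 + R3‖R_L) = 8.603 × 569.8/1438 = 3.41 V.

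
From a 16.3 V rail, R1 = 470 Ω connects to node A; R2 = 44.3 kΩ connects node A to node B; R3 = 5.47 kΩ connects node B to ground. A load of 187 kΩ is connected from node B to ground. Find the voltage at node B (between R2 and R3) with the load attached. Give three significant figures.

V ≈ 1.73 V

At node B, R3 is in parallel with the load: R3‖R_L = 5315 Ω.
Below node A the resistance is R2 + (R3‖R_L) = 49610 Ω, so V_A = 16.3 × 49610/50080 = 16.15 V.
Then V_B = V_A × (R3‖R_L)/(R2 + R3‖R_L) = 16.15 × 5315/49610 = 1.73 V.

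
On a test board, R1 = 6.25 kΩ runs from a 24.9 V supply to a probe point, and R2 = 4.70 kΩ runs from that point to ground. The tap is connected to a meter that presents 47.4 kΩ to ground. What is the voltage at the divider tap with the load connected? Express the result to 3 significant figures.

The load sits in parallel with R2: R2‖R_L = (4.70 × 47.4) / (4.70 + 47.4) = 4.276 kΩ.
V_out = 24.9 × 4.276 / (6.25 + 4.276) = 24.9 × 4.276/10.53 = 10.1 V.
(Unloaded it would have been 10.7 V.)

V_out ≈ 10.1 V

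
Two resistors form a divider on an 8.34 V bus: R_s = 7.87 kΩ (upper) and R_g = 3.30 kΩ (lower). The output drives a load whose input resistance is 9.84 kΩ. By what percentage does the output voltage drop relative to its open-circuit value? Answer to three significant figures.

19.1 %

The divider's output (Thévenin) resistance is R_s‖R_g = 2.325 kΩ.
Fractional drop under load = R_th/(R_th + R_L) = 2.325 / (2.325 + 9.84) = 0.1911.
So the output falls by 19.1 %.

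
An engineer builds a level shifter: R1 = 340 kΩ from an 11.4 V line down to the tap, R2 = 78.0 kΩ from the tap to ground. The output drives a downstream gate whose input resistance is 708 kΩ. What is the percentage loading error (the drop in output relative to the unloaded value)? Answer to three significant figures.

Unloaded V = 11.4 × 78.0/418.0 = 2.1273 V.
Loaded: R2‖R_L = 70.26 kΩ, giving V = 11.4 × 70.26/410.3 = 1.9523 V.
Drop = (2.1273 − 1.9523) / 2.1273 = 8.22 %.

8.22 %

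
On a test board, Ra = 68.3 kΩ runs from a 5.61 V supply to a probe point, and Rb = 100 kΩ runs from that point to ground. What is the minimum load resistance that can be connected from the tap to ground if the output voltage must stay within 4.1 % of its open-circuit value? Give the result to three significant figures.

Output resistance R_th = Ra‖Rb = (68.3 × 100)/168.3 = 40.58 kΩ.
The fractional drop is R_th/(R_th + R_L); requiring this ≤ 0.0410 gives R_L ≥ R_th(1/0.0410 − 1) = 40.58 × 23.39 = 949 kΩ.

R_L(min) ≈ 949 kΩ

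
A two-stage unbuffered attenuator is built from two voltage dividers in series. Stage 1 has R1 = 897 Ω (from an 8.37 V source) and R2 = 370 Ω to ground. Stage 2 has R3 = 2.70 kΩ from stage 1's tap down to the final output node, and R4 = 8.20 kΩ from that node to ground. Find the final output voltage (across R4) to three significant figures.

V_out ≈ 1.80 V

Stage 2 presents R3+R4 = 10900 Ω as a load on stage 1's tap.
Stage 1's lower leg becomes R2‖(R3+R4) = 357.9 Ω, so V_mid = 8.37 × 357.9/1255 = 2.387 V.
Stage 2 is itself unloaded: V_out = V_mid × R4/(R3+R4) = 2.387 × 8200/10900 = 1.80 V.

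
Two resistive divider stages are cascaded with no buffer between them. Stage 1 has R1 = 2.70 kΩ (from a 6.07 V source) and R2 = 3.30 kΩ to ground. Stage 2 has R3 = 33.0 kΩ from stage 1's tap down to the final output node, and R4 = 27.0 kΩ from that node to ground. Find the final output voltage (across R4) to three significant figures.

Stage 2 presents R3+R4 = 60.00 kΩ as a load on stage 1's tap.
Stage 1's lower leg becomes R2‖(R3+R4) = 3.128 kΩ, so V_mid = 6.07 × 3.128/5.828 = 3.258 V.
Stage 2 is itself unloaded: V_out = V_mid × R4/(R3+R4) = 3.258 × 27.0/60.00 = 1.47 V.

V_out ≈ 1.47 V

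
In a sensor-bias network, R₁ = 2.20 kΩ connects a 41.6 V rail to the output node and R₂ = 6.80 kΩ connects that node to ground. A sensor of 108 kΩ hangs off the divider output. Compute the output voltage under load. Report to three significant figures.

The load sits in parallel with R₂: R₂‖R_L = (6.80 × 108) / (6.80 + 108) = 6.397 kΩ.
V_out = 41.6 × 6.397 / (2.20 + 6.397) = 41.6 × 6.397/8.597 = 31.0 V.
(Unloaded it would have been 31.4 V.)

V_out ≈ 31.0 V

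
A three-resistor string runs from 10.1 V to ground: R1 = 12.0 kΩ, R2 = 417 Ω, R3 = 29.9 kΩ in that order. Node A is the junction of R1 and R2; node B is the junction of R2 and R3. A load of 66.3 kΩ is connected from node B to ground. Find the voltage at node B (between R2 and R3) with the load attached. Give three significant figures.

At node B, R3 is in parallel with the load: R3‖R_L = 20610 Ω.
Below node A the resistance is R2 + (R3‖R_L) = 21020 Ω, so V_A = 10.1 × 21020/33020 = 6.430 V.
Then V_B = V_A × (R3‖R_L)/(R2 + R3‖R_L) = 6.430 × 20610/21020 = 6.30 V.

V ≈ 6.30 V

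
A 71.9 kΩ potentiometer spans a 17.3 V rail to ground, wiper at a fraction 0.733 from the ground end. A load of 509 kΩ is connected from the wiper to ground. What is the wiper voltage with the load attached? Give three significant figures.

The wiper splits the pot into (1−α)R = 19.20 kΩ above and αR = 52.70 kΩ below.
Lower section ‖ load = 47.76 kΩ.
V_wiper = 17.3 × 47.76/(19.20 + 47.76) = 12.3 V.

V ≈ 12.3 V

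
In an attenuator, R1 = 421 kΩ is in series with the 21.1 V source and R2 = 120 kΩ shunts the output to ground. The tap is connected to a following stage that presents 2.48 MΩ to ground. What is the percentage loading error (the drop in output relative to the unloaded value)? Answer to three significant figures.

The divider's output (Thévenin) resistance is R1‖R2 = 93.38 kΩ.
Fractional drop under load = R_th/(R_th + R_L) = 93.38 / (93.38 + 2480) = 0.03629.
So the output falls by 3.63 %.

3.63 %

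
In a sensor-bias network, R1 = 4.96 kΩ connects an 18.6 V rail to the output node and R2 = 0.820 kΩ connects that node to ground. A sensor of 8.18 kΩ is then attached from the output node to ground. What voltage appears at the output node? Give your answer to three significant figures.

The load sits in parallel with R2: R2‖R_L = (820 × 8180) / (820 + 8180) = 745.3 Ω.
V_out = 18.6 × 745.3 / (4960 + 745.3) = 18.6 × 745.3/5705 = 2.43 V.

V_out ≈ 2.43 V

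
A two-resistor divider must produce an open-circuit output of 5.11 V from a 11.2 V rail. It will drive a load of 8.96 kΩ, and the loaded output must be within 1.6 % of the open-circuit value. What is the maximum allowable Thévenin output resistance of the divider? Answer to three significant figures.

Loading drop = R_th/(R_th + R_L) ≤ 0.0160, so R_th ≤ R_L · ε/(1−ε) = 8.96 kΩ × 0.0160/0.9840 = 146 Ω.
(Any R1, R2 with R2/(R1+R2) = 0.456 and R1‖R2 ≤ 146 Ω will meet the spec.)

R_th ≤ 146 Ω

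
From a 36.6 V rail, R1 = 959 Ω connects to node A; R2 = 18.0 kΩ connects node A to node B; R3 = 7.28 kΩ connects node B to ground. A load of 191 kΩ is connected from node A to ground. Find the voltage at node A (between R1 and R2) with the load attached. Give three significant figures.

V ≈ 35.1 V

Below node A the series string R2+R3 = 25280 Ω sits in parallel with the 191000 Ω load: 22330 Ω.
V_A = 36.6 × 22330/(959 + 22330) = 35.1 V.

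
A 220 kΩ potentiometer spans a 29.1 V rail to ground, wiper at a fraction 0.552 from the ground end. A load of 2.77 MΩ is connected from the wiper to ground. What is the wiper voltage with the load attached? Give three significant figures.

The wiper splits the pot into (1−α)R = 98.56 kΩ above and αR = 121.4 kΩ below.
Lower section ‖ load = 116.3 kΩ.
V_wiper = 29.1 × 116.3/(98.56 + 116.3) = 15.8 V.

V ≈ 15.8 V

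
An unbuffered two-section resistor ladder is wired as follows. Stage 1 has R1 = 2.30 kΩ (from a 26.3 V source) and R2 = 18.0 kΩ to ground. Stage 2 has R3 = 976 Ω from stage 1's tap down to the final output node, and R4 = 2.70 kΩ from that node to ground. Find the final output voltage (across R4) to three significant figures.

V_out ≈ 11.0 V

Stage 2 presents R3+R4 = 3676 Ω as a load on stage 1's tap.
Stage 1's lower leg becomes R2‖(R3+R4) = 3053 Ω, so V_mid = 26.3 × 3053/5353 = 15.00 V.
Stage 2 is itself unloaded: V_out = V_mid × R4/(R3+R4) = 15.00 × 2700/3676 = 11.0 V.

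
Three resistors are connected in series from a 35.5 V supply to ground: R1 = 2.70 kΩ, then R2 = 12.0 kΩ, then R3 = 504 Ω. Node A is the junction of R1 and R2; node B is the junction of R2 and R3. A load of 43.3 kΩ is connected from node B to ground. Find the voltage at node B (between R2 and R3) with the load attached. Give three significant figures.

At node B, R3 is in parallel with the load: R3‖R_L = 498.2 Ω.
Below node A the resistance is R2 + (R3‖R_L) = 12500 Ω, so V_A = 35.5 × 12500/15200 = 29.19 V.
Then V_B = V_A × (R3‖R_L)/(R2 + R3‖R_L) = 29.19 × 498.2/12500 = 1.16 V.

V ≈ 1.16 V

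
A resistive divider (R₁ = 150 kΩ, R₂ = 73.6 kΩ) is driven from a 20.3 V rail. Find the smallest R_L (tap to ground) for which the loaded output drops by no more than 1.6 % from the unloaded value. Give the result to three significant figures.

R_L(min) ≈ 3.04 MΩ

Output resistance R_th = R₁‖R₂ = (150 × 73.6)/223.6 = 49.37 kΩ.
The fractional drop is R_th/(R_th + R_L); requiring this ≤ 0.0160 gives R_L ≥ R_th(1/0.0160 − 1) = 49.37 × 61.50 = 3.04 MΩ.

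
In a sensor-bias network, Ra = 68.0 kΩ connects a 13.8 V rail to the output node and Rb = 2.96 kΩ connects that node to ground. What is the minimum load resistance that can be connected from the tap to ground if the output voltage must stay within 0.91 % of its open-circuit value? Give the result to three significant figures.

R_L(min) ≈ 309 kΩ

Output resistance R_th = Ra‖Rb = (68.0 × 2.96)/70.96 = 2.837 kΩ.
The fractional drop is R_th/(R_th + R_L); requiring this ≤ 0.00910 gives R_L ≥ R_th(1/0.00910 − 1) = 2.837 × 108.9 = 309 kΩ.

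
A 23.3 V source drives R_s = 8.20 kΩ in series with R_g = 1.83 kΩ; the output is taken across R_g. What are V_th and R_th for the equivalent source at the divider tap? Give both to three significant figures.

V_th is the open-circuit tap voltage: 23.3 × 1.83/(8.20 + 1.83) = 4.25 V.
With the supply zeroed, R_s and R_g appear in parallel from the tap: R_th = R_s‖R_g = (8.20 × 1.83)/10.03 = 1.50 kΩ.

V_th = 4.25 V, R_th = 1.50 kΩ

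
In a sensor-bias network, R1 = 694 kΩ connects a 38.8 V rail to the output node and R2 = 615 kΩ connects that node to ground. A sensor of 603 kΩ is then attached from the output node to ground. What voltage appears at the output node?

V_out ≈ 11.8 V

The load sits in parallel with R2: R2‖R_L = (615 × 603) / (615 + 603) = 304.5 kΩ.
V_out = 38.8 × 304.5 / (694 + 304.5) = 38.8 × 304.5/998.5 = 11.8 V.
(Unloaded it would have been 18.2 V.)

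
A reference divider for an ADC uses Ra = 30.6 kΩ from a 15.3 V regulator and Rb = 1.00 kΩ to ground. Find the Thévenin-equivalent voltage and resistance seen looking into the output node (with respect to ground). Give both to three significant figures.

V_th is the open-circuit tap voltage: 15.3 × 1.00/(30.6 + 1.00) = 0.484 V.
With the supply zeroed, Ra and Rb appear in parallel from the tap: R_th = Ra‖Rb = (30.6 × 1.00)/31.60 = 968 Ω.

V_th = 0.484 V, R_th = 968 Ω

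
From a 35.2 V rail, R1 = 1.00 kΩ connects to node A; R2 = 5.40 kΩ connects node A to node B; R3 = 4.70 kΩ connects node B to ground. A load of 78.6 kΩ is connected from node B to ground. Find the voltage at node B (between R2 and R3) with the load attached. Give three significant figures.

At node B, R3 is in parallel with the load: R3‖R_L = 4.435 kΩ.
Below node A the resistance is R2 + (R3‖R_L) = 9.835 kΩ, so V_A = 35.2 × 9.835/10.83 = 31.95 V.
Then V_B = V_A × (R3‖R_L)/(R2 + R3‖R_L) = 31.95 × 4.435/9.835 = 14.4 V.

V ≈ 14.4 V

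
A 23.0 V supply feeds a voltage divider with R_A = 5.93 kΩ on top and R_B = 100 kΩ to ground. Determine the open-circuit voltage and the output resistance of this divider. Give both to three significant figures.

V_th = 21.7 V, R_th = 5.60 kΩ

V_th is the open-circuit tap voltage: 23.0 × 100/(5.93 + 100) = 21.7 V.
With the supply zeroed, R_A and R_B appear in parallel from the tap: R_th = R_A‖R_B = (5.93 × 100)/105.9 = 5.60 kΩ.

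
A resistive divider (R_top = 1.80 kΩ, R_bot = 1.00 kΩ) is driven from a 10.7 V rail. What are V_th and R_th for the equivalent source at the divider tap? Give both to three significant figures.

V_th = 3.82 V, R_th = 643 Ω

V_th is the open-circuit tap voltage: 10.7 × 1.00/(1.80 + 1.00) = 3.82 V.
With the supply zeroed, R_top and R_bot appear in parallel from the tap: R_th = R_top‖R_bot = (1.80 × 1.00)/2.800 = 643 Ω.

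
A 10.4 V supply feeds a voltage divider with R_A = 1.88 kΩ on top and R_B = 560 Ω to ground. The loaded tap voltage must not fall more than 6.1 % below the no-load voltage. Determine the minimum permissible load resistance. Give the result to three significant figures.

R_L(min) ≈ 6.64 kΩ

Output resistance R_th = R_A‖R_B = (1880 × 560)/2440 = 431.5 Ω.
The fractional drop is R_th/(R_th + R_L); requiring this ≤ 0.0610 gives R_L ≥ R_th(1/0.0610 − 1) = 431.5 × 15.39 = 6.64 kΩ.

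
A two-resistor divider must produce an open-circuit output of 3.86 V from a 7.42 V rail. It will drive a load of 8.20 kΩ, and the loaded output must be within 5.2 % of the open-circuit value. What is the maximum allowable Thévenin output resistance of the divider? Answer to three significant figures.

R_th ≤ 450 Ω

Loading drop = R_th/(R_th + R_L) ≤ 0.0520, so R_th ≤ R_L · ε/(1−ε) = 8.20 kΩ × 0.0520/0.9480 = 450 Ω.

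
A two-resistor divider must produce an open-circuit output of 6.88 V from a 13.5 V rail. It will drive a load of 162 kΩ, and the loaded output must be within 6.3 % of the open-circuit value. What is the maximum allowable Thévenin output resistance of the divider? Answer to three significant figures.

R_th ≤ 10.9 kΩ

Loading drop = R_th/(R_th + R_L) ≤ 0.0630, so R_th ≤ R_L · ε/(1−ε) = 162 kΩ × 0.0630/0.9370 = 10.9 kΩ.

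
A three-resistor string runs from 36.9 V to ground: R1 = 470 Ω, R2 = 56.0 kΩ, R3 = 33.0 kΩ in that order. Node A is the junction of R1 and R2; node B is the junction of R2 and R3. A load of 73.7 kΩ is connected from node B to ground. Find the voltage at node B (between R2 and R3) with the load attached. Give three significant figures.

At node B, R3 is in parallel with the load: R3‖R_L = 22790 Ω.
Below node A the resistance is R2 + (R3‖R_L) = 78790 Ω, so V_A = 36.9 × 78790/79260 = 36.68 V.
Then V_B = V_A × (R3‖R_L)/(R2 + R3‖R_L) = 36.68 × 22790/78790 = 10.6 V.

V ≈ 10.6 V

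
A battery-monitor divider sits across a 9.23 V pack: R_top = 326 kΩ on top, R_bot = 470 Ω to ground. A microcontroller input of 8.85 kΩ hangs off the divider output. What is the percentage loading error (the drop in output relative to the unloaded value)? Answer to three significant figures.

5.04 %

The divider's output (Thévenin) resistance is R_top‖R_bot = 469.3 Ω.
Fractional drop under load = R_th/(R_th + R_L) = 469.3 / (469.3 + 8850) = 0.05036.
So the output falls by 5.04 %.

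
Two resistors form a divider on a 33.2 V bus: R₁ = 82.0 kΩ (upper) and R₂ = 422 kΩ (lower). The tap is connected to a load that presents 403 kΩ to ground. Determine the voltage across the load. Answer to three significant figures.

V_out ≈ 23.8 V

The load sits in parallel with R₂: R₂‖R_L = (422 × 403) / (422 + 403) = 206.1 kΩ.
V_out = 33.2 × 206.1 / (82.0 + 206.1) = 33.2 × 206.1/288.1 = 23.8 V.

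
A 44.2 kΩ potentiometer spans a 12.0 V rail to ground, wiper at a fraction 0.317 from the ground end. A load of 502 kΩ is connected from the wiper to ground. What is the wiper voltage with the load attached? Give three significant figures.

The wiper splits the pot into (1−α)R = 30.19 kΩ above and αR = 14.01 kΩ below.
Lower section ‖ load = 13.63 kΩ.
V_wiper = 12.0 × 13.63/(30.19 + 13.63) = 3.73 V.

V ≈ 3.73 V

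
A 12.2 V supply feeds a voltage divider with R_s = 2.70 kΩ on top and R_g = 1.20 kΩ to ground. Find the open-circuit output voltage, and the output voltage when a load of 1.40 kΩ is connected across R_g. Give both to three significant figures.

Unloaded: 3.75 V; loaded: 2.36 V

Open-circuit: V = 12.2 × 1.20/(2.70 + 1.20) = 3.75 V.
With the load, R_g becomes R_g‖R_L = 0.6462 kΩ, so V = 12.2 × 0.6462/3.346 = 2.36 V.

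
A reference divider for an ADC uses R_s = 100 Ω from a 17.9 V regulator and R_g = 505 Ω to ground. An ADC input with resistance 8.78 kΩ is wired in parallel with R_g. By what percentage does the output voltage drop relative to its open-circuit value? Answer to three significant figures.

0.942 %

The divider's output (Thévenin) resistance is R_s‖R_g = 83.47 Ω.
Fractional drop under load = R_th/(R_th + R_L) = 83.47 / (83.47 + 8780) = 0.009417.
So the output falls by 0.942 %.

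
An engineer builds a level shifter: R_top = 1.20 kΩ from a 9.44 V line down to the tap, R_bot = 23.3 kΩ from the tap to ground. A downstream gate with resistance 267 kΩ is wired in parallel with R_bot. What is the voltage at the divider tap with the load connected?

The load sits in parallel with R_bot: R_bot‖R_L = (23.3 × 267) / (23.3 + 267) = 21.43 kΩ.
V_out = 9.44 × 21.43 / (1.20 + 21.43) = 9.44 × 21.43/22.63 = 8.94 V.
(Unloaded it would have been 8.98 V.)

V_out ≈ 8.94 V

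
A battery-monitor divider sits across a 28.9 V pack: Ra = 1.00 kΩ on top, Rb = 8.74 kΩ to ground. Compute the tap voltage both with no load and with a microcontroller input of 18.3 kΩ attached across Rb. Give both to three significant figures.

Open-circuit: V = 28.9 × 8.74/(1.00 + 8.74) = 25.9 V.
With the load, Rb becomes Rb‖R_L = 5.915 kΩ, so V = 28.9 × 5.915/6.915 = 24.7 V.

Unloaded: 25.9 V; loaded: 24.7 V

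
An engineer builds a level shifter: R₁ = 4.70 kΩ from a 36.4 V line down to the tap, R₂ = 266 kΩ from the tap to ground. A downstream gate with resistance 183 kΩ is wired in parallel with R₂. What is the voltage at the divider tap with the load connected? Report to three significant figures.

The load sits in parallel with R₂: R₂‖R_L = (266 × 183) / (266 + 183) = 108.4 kΩ.
V_out = 36.4 × 108.4 / (4.70 + 108.4) = 36.4 × 108.4/113.1 = 34.9 V.

V_out ≈ 34.9 V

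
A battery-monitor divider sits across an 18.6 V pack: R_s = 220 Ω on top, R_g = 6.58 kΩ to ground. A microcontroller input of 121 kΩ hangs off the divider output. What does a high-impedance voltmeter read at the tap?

The load sits in parallel with R_g: R_g‖R_L = (6580 × 121000) / (6580 + 121000) = 6241 Ω.
V_out = 18.6 × 6241 / (220 + 6241) = 18.6 × 6241/6461 = 18.0 V.
(Unloaded it would have been 18.0 V.)

V_out ≈ 18.0 V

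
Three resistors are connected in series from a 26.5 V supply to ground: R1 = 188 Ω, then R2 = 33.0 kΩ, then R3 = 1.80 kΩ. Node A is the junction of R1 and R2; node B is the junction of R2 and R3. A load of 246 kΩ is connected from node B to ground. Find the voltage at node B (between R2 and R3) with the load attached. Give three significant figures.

At node B, R3 is in parallel with the load: R3‖R_L = 1787 Ω.
Below node A the resistance is R2 + (R3‖R_L) = 34790 Ω, so V_A = 26.5 × 34790/34970 = 26.36 V.
Then V_B = V_A × (R3‖R_L)/(R2 + R3‖R_L) = 26.36 × 1787/34790 = 1.35 V.

V ≈ 1.35 V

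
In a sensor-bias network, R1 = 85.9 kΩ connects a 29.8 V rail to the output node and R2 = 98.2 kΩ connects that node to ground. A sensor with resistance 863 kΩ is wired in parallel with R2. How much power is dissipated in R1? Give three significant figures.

Total resistance from the source is R1 + (R2‖R_L) = 174.1 kΩ, so I = 29.8/174.1 kΩ = 0.1712 mA.
P = I²·R1 = (0.1712 mA)² × 85.9 kΩ = 2.52 mW.

P ≈ 2.52 mW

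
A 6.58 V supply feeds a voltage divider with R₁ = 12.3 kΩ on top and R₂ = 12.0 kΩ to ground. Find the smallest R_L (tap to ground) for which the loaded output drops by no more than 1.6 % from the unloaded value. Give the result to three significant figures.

Output resistance R_th = R₁‖R₂ = (12.3 × 12.0)/24.30 = 6.074 kΩ.
The fractional drop is R_th/(R_th + R_L); requiring this ≤ 0.0160 gives R_L ≥ R_th(1/0.0160 − 1) = 6.074 × 61.50 = 374 kΩ.

R_L(min) ≈ 374 kΩ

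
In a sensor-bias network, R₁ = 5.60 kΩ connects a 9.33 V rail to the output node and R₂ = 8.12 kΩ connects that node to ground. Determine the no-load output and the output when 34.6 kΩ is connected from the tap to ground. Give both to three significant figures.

Open-circuit: V = 9.33 × 8.12/(5.60 + 8.12) = 5.52 V.
With the load, R₂ becomes R₂‖R_L = 6.577 kΩ, so V = 9.33 × 6.577/12.18 = 5.04 V.

Unloaded: 5.52 V; loaded: 5.04 V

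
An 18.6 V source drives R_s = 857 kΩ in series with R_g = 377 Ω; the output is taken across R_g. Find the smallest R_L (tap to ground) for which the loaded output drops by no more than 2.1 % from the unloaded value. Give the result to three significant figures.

Output resistance R_th = R_s‖R_g = (857000 × 377)/857400 = 376.8 Ω.
The fractional drop is R_th/(R_th + R_L); requiring this ≤ 0.0210 gives R_L ≥ R_th(1/0.0210 − 1) = 376.8 × 46.62 = 17.6 kΩ.

R_L(min) ≈ 17.6 kΩ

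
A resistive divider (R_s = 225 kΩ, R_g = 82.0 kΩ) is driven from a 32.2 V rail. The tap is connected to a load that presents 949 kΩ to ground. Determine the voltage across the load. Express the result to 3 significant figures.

The load sits in parallel with R_g: R_g‖R_L = (82.0 × 949) / (82.0 + 949) = 75.48 kΩ.
V_out = 32.2 × 75.48 / (225 + 75.48) = 32.2 × 75.48/300.5 = 8.09 V.
(Unloaded it would have been 8.60 V.)

V_out ≈ 8.09 V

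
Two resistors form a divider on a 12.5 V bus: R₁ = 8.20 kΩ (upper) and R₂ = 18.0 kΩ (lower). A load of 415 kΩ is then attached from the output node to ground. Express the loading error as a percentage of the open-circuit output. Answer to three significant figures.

1.34 %

The divider's output (Thévenin) resistance is R₁‖R₂ = 5.634 kΩ.
Fractional drop under load = R_th/(R_th + R_L) = 5.634 / (5.634 + 415) = 0.01339.
So the output falls by 1.34 %.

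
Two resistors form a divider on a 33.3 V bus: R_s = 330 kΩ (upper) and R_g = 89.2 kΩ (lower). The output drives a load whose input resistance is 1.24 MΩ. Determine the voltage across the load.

The load sits in parallel with R_g: R_g‖R_L = (89.2 × 1240) / (89.2 + 1240) = 83.21 kΩ.
V_out = 33.3 × 83.21 / (330 + 83.21) = 33.3 × 83.21/413.2 = 6.71 V.

V_out ≈ 6.71 V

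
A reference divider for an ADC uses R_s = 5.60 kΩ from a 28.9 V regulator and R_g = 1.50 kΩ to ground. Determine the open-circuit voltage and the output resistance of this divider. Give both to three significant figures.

V_th = 6.11 V, R_th = 1.18 kΩ

V_th is the open-circuit tap voltage: 28.9 × 1.50/(5.60 + 1.50) = 6.11 V.
With the supply zeroed, R_s and R_g appear in parallel from the tap: R_th = R_s‖R_g = (5.60 × 1.50)/7.100 = 1.18 kΩ.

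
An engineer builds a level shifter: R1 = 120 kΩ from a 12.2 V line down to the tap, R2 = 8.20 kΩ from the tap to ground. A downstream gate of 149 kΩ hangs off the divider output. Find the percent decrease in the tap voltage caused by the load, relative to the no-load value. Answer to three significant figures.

4.90 %

The divider's output (Thévenin) resistance is R1‖R2 = 7.676 kΩ.
Fractional drop under load = R_th/(R_th + R_L) = 7.676 / (7.676 + 149) = 0.04899.
So the output falls by 4.90 %.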